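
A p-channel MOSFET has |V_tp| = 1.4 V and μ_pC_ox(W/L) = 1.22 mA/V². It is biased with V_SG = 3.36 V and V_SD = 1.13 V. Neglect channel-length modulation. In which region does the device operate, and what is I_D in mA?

V_ov = V_SG − |V_tp| = 3.36 − 1.4 = 1.96 V.
Since V_SD = 1.13 V < V_ov = 1.96 V, the device is in the triode region.
I_D = k_p [V_ov · V_SD − ½ V_SD²] = 1.22 × [1.96 × 1.13 − 0.5 × 1.13²] = 1.92 mA.

Triode; I_D = 1.92 mA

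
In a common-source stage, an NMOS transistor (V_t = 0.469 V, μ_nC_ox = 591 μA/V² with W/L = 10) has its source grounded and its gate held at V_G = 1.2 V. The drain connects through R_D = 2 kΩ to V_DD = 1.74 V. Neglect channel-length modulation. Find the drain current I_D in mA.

I_D = 0.767 mA

V_GS = V_G = 1.2 V, so V_ov = 1.2 − 0.469 = 0.731 V.
k_n = μ_nC_ox · (W/L) = 5.91 mA/V².
Assume saturation: I_D = ½ k_n V_ov² = 0.5 × 5.91 × 0.731² = 1.58 mA, giving V_DS = V_DD − I_D R_D = 1.74 − 1.58 × 2 = -1.42 V.
But -1.42 V < V_ov = 0.731 V, so the device is actually in triode.
In triode I_D = k_n[V_ov V_DS − ½ V_DS²] and I_D = (V_DD − V_DS)/R_D. Equating: 5.91 V_DS² − 9.64 V_DS + 1.74 = 0, giving V_DS = 0.207 V (the root below V_ov).
I_D = (1.74 − 0.207) / 2 = 0.767 mA.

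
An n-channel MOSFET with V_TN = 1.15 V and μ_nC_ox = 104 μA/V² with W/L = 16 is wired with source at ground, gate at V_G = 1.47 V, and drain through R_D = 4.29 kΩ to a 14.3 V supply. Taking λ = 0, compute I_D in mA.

I_D = 0.0852 mA

V_GS = V_G = 1.47 V, so V_ov = 1.47 − 1.15 = 0.32 V.
k_n = μ_nC_ox · (W/L) = 1.664 mA/V².
Assume saturation: I_D = ½ k_n V_ov² = 0.5 × 1.664 × 0.32² = 0.0852 mA, giving V_DS = V_DD − I_D R_D = 14.3 − 0.0852 × 4.29 = 13.9 V.
V_DS = 13.9 V ≥ V_ov = 0.32 V, confirming saturation.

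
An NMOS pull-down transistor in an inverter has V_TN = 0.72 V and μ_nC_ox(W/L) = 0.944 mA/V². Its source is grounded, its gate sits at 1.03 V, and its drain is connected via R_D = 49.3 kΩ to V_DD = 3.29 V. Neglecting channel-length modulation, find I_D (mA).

I_D = 0.0454 mA

V_GS = V_G = 1.03 V, so V_ov = 1.03 − 0.72 = 0.31 V.
Assume saturation: I_D = ½ k_n V_ov² = 0.5 × 0.944 × 0.31² = 0.0454 mA, giving V_DS = V_DD − I_D R_D = 3.29 − 0.0454 × 49.3 = 1.05 V.
V_DS = 1.05 V ≥ V_ov = 0.31 V, confirming saturation.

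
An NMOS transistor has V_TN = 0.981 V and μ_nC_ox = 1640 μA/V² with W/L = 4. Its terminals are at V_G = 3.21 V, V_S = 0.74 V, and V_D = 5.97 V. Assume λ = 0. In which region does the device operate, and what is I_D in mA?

V_GS = V_G − V_S = 3.21 − 0.74 = 2.47 V; V_DS = V_D − V_S = 5.97 − 0.74 = 5.23 V.
k_n = μ_nC_ox · (W/L) = 6.56 mA/V².
V_ov = V_GS − V_TN = 2.47 − 0.981 = 1.49 V.
Since V_DS = 5.23 V ≥ V_ov = 1.49 V, the device is in saturation.
I_D = ½ k_n V_ov² = 0.5 × 6.56 × 1.49² = 7.27 mA.

Saturation; I_D = 7.27 mA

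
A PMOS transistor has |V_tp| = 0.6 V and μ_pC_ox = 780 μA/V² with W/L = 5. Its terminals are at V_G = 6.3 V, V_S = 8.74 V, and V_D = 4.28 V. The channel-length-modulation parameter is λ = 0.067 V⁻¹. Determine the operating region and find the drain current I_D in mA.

Saturation; I_D = 8.57 mA

V_SG = V_S − V_G = 8.74 − 6.3 = 2.44 V; V_SD = V_S − V_D = 8.74 − 4.28 = 4.46 V.
k_p = μ_pC_ox · (W/L) = 3.9 mA/V².
V_ov = V_SG − |V_tp| = 2.44 − 0.6 = 1.84 V.
Since V_SD = 4.46 V ≥ V_ov = 1.84 V, the device is in saturation.
I_D = ½ k_p V_ov² (1 + λ V_SD) = 0.5 × 3.9 × 1.84² × (1 + 0.067 × 4.46) = 8.57 mA.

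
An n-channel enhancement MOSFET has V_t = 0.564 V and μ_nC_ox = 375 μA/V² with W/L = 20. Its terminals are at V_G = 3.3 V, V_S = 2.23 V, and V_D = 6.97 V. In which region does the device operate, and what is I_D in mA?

Saturation; I_D = 0.960 mA

V_GS = V_G − V_S = 3.3 − 2.23 = 1.07 V; V_DS = V_D − V_S = 6.97 − 2.23 = 4.74 V.
k_n = μ_nC_ox · (W/L) = 7.5 mA/V².
V_ov = V_GS − V_t = 1.07 − 0.564 = 0.506 V.
Since V_DS = 4.74 V ≥ V_ov = 0.506 V, the device is in saturation.
I_D = ½ k_n V_ov² = 0.5 × 7.5 × 0.506² = 0.96 mA.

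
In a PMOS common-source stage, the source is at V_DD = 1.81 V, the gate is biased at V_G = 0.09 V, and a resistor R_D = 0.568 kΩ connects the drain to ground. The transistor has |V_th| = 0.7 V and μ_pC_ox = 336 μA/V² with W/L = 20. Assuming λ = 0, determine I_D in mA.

I_D = 2.40 mA

V_SG = V_DD − V_G = 1.81 − 0.09 = 1.72 V, so V_ov = 1.72 − 0.7 = 1.02 V.
k_p = μ_pC_ox · (W/L) = 6.72 mA/V².
Assume saturation: I_D = ½ k_p V_ov² = 0.5 × 6.72 × 1.02² = 3.5 mA, giving V_SD = V_DD − I_D R_D = 1.81 − 3.5 × 0.568 = -0.176 V.
But -0.176 V < V_ov = 1.02 V, so the device is actually in triode.
In triode I_D = k_p[V_ov V_SD − ½ V_SD²] and I_D = (V_DD − V_SD)/R_D. Equating: 1.91 V_SD² − 4.893 V_SD + 1.81 = 0, giving V_SD = 0.448 V (the root below V_ov).
I_D = (1.81 − 0.448) / 0.568 = 2.4 mA.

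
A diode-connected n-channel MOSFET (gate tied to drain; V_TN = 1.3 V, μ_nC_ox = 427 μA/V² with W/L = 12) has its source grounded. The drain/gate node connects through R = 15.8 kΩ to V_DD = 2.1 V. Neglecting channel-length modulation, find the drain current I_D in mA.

I_D = 0.0425 mA

With gate tied to drain, V_GS = V_DS ≥ V_GS − V_TN, so the device is in saturation.
k_n = μ_nC_ox · (W/L) = 5.124 mA/V².
KCL at the drain: ½ k_n (V_GS − V_TN)² = (V_DD − V_GS)/R.
Let x = V_GS − 1.3. Then 40.5 x² + x − 0.8 = 0, giving x = 0.129 V (positive root), so V_GS = 1.43 V.
I_D = (V_DD − V_GS)/R = (2.1 − 1.43) / 15.8 = 0.0425 mA.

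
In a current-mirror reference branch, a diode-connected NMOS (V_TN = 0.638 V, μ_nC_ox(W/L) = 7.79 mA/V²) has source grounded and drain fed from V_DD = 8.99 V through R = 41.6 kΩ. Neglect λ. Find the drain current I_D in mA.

I_D = 0.195 mA

With gate tied to drain, V_GS = V_DS ≥ V_GS − V_TN, so the device is in saturation.
KCL at the drain: ½ k_n (V_GS − V_TN)² = (V_DD − V_GS)/R.
Let x = V_GS − 0.638. Then 162 x² + x − 8.352 = 0, giving x = 0.224 V (positive root), so V_GS = 0.862 V.
I_D = (V_DD − V_GS)/R = (8.99 − 0.862) / 41.6 = 0.195 mA.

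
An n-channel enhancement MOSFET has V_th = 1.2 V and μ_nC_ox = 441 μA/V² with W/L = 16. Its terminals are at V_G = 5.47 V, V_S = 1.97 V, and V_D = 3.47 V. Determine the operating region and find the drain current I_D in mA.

V_GS = V_G − V_S = 5.47 − 1.97 = 3.5 V; V_DS = V_D − V_S = 3.47 − 1.97 = 1.5 V.
k_n = μ_nC_ox · (W/L) = 7.056 mA/V².
V_ov = V_GS − V_th = 3.5 − 1.2 = 2.3 V.
Since V_DS = 1.5 V < V_ov = 2.3 V, the device is in the triode region.
I_D = k_n [V_ov · V_DS − ½ V_DS²] = 7.056 × [2.3 × 1.5 − 0.5 × 1.5²] = 16.4 mA.

Triode; I_D = 16.4 mA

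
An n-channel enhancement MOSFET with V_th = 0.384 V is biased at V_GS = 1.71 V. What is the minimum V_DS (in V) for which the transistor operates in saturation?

The boundary between triode and saturation is V_DS = V_GS − V_th = V_ov.
V_ov = 1.71 − 0.384 = 1.33 V.

V_DS,sat = 1.33 V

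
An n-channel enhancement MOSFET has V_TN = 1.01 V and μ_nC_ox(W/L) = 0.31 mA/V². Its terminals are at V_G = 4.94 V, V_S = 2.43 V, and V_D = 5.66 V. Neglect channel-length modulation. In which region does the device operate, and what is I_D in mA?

V_GS = V_G − V_S = 4.94 − 2.43 = 2.51 V; V_DS = V_D − V_S = 5.66 − 2.43 = 3.23 V.
V_ov = V_GS − V_TN = 2.51 − 1.01 = 1.5 V.
Since V_DS = 3.23 V ≥ V_ov = 1.5 V, the device is in saturation.
I_D = ½ k_n V_ov² = 0.5 × 0.31 × 1.5² = 0.349 mA.

Saturation; I_D = 0.349 mA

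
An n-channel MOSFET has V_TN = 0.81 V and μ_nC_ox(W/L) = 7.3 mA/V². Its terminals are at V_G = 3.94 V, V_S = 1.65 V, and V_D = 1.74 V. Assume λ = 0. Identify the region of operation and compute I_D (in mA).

V_GS = V_G − V_S = 3.94 − 1.65 = 2.29 V; V_DS = V_D − V_S = 1.74 − 1.65 = 0.09 V.
V_ov = V_GS − V_TN = 2.29 − 0.81 = 1.48 V.
Since V_DS = 0.09 V < V_ov = 1.48 V, the device is in the triode region.
I_D = k_n [V_ov · V_DS − ½ V_DS²] = 7.3 × [1.48 × 0.09 − 0.5 × 0.09²] = 0.943 mA.

Triode; I_D = 0.943 mA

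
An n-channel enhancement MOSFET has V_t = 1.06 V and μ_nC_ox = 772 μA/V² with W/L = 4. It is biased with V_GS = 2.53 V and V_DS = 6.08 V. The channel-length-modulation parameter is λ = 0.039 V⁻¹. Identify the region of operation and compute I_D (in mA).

Saturation; I_D = 4.13 mA

k_n = μ_nC_ox · (W/L) = 3.088 mA/V².
V_ov = V_GS − V_t = 2.53 − 1.06 = 1.47 V.
Since V_DS = 6.08 V ≥ V_ov = 1.47 V, the device is in saturation.
I_D = ½ k_n V_ov² (1 + λ V_DS) = 0.5 × 3.088 × 1.47² × (1 + 0.039 × 6.08) = 4.13 mA.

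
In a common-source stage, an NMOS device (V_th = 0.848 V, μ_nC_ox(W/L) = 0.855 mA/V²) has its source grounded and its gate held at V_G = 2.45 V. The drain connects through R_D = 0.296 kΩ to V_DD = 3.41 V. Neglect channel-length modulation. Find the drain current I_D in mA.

I_D = 1.10 mA

V_GS = V_G = 2.45 V, so V_ov = 2.45 − 0.848 = 1.6 V.
Assume saturation: I_D = ½ k_n V_ov² = 0.5 × 0.855 × 1.6² = 1.1 mA, giving V_DS = V_DD − I_D R_D = 3.41 − 1.1 × 0.296 = 3.09 V.
V_DS = 3.09 V ≥ V_ov = 1.6 V, confirming saturation.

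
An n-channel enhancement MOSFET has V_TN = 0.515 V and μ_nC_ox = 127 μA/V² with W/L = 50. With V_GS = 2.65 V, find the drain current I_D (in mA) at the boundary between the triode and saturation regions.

I_D = 14.5 mA

At the boundary V_DS = V_ov = V_GS − V_TN = 2.65 − 0.515 = 2.13 V.
k_n = μ_nC_ox · (W/L) = 6.35 mA/V².
I_D = ½ k_n V_ov² = 0.5 × 6.35 × 2.13² = 14.5 mA.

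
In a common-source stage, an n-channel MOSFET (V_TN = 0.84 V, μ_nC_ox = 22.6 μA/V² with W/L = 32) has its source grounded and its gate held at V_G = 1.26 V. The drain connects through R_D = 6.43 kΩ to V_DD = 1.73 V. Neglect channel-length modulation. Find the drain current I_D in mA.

V_GS = V_G = 1.26 V, so V_ov = 1.26 − 0.84 = 0.42 V.
k_n = μ_nC_ox · (W/L) = 0.7232 mA/V².
Assume saturation: I_D = ½ k_n V_ov² = 0.5 × 0.7232 × 0.42² = 0.0638 mA, giving V_DS = V_DD − I_D R_D = 1.73 − 0.0638 × 6.43 = 1.32 V.
V_DS = 1.32 V ≥ V_ov = 0.42 V, confirming saturation.

I_D = 0.0638 mA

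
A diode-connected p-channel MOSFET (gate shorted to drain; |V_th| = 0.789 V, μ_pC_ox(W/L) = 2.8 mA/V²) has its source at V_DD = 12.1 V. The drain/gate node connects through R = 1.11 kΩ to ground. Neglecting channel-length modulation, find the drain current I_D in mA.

With gate tied to drain, V_SG = V_SD ≥ V_SG − |V_th|, so the device is in saturation.
KCL at the drain: ½ k_p (V_SG − |V_th|)² = (V_DD − V_SG)/R.
Let x = V_SG − 0.789. Then 1.55 x² + x − 11.31 = 0, giving x = 2.4 V (positive root), so V_SG = 3.18 V.
I_D = (V_DD − V_SG)/R = (12.1 − 3.18) / 1.11 = 8.03 mA.

I_D = 8.03 mA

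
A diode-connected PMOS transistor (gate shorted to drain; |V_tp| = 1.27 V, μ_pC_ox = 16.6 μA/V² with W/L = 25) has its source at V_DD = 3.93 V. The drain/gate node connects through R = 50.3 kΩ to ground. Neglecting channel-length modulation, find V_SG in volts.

V_SG = 1.73 V

With gate tied to drain, V_SG = V_SD ≥ V_SG − |V_tp|, so the device is in saturation.
k_p = μ_pC_ox · (W/L) = 0.415 mA/V².
KCL at the drain: ½ k_p (V_SG − |V_tp|)² = (V_DD − V_SG)/R.
Let x = V_SG − 1.27. Then 10.4 x² + x − 2.66 = 0, giving x = 0.459 V (positive root), so V_SG = 1.73 V.
I_D = (V_DD − V_SG)/R = (3.93 − 1.73) / 50.3 = 0.0438 mA.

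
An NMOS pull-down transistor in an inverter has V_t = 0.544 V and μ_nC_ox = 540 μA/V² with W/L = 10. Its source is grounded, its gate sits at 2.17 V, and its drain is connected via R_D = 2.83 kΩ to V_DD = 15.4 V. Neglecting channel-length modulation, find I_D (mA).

I_D = 5.17 mA

V_GS = V_G = 2.17 V, so V_ov = 2.17 − 0.544 = 1.63 V.
k_n = μ_nC_ox · (W/L) = 5.4 mA/V².
Assume saturation: I_D = ½ k_n V_ov² = 0.5 × 5.4 × 1.63² = 7.14 mA, giving V_DS = V_DD − I_D R_D = 15.4 − 7.14 × 2.83 = -4.8 V.
But -4.8 V < V_ov = 1.63 V, so the device is actually in triode.
In triode I_D = k_n[V_ov V_DS − ½ V_DS²] and I_D = (V_DD − V_DS)/R_D. Equating: 7.64 V_DS² − 25.85 V_DS + 15.4 = 0, giving V_DS = 0.772 V (the root below V_ov).
I_D = (15.4 − 0.772) / 2.83 = 5.17 mA.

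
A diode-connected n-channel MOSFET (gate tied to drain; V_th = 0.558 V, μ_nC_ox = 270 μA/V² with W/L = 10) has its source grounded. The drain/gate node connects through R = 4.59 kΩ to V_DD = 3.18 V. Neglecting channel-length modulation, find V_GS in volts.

V_GS = 1.13 V

With gate tied to drain, V_GS = V_DS ≥ V_GS − V_th, so the device is in saturation.
k_n = μ_nC_ox · (W/L) = 2.7 mA/V².
KCL at the drain: ½ k_n (V_GS − V_th)² = (V_DD − V_GS)/R.
Let x = V_GS − 0.558. Then 6.2 x² + x − 2.622 = 0, giving x = 0.575 V (positive root), so V_GS = 1.13 V.
I_D = (V_DD − V_GS)/R = (3.18 − 1.13) / 4.59 = 0.446 mA.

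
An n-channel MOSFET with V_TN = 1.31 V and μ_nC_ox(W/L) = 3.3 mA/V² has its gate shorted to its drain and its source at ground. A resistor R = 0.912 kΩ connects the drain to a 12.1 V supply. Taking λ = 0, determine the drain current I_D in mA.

With gate tied to drain, V_GS = V_DS ≥ V_GS − V_TN, so the device is in saturation.
KCL at the drain: ½ k_n (V_GS − V_TN)² = (V_DD − V_GS)/R.
Let x = V_GS − 1.31. Then 1.5 x² + x − 10.79 = 0, giving x = 2.37 V (positive root), so V_GS = 3.68 V.
I_D = (V_DD − V_GS)/R = (12.1 − 3.68) / 0.912 = 9.24 mA.

I_D = 9.24 mA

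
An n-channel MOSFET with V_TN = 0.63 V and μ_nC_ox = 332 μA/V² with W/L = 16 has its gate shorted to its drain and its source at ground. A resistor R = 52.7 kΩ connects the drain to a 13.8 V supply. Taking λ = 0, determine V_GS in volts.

V_GS = 0.933 V

With gate tied to drain, V_GS = V_DS ≥ V_GS − V_TN, so the device is in saturation.
k_n = μ_nC_ox · (W/L) = 5.312 mA/V².
KCL at the drain: ½ k_n (V_GS − V_TN)² = (V_DD − V_GS)/R.
Let x = V_GS − 0.63. Then 140 x² + x − 13.17 = 0, giving x = 0.303 V (positive root), so V_GS = 0.933 V.
I_D = (V_DD − V_GS)/R = (13.8 − 0.933) / 52.7 = 0.244 mA.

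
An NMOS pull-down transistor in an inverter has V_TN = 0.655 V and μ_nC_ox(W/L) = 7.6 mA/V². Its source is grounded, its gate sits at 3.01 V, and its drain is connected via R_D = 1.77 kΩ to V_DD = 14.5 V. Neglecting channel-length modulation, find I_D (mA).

I_D = 7.91 mA

V_GS = V_G = 3.01 V, so V_ov = 3.01 − 0.655 = 2.35 V.
Assume saturation: I_D = ½ k_n V_ov² = 0.5 × 7.6 × 2.35² = 21.1 mA, giving V_DS = V_DD − I_D R_D = 14.5 − 21.1 × 1.77 = -22.8 V.
But -22.8 V < V_ov = 2.35 V, so the device is actually in triode.
In triode I_D = k_n[V_ov V_DS − ½ V_DS²] and I_D = (V_DD − V_DS)/R_D. Equating: 6.73 V_DS² − 32.68 V_DS + 14.5 = 0, giving V_DS = 0.494 V (the root below V_ov).
I_D = (14.5 − 0.494) / 1.77 = 7.91 mA.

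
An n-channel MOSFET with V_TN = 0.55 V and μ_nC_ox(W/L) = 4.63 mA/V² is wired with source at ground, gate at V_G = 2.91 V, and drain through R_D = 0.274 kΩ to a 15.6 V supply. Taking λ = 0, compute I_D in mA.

I_D = 12.9 mA

V_GS = V_G = 2.91 V, so V_ov = 2.91 − 0.55 = 2.36 V.
Assume saturation: I_D = ½ k_n V_ov² = 0.5 × 4.63 × 2.36² = 12.9 mA, giving V_DS = V_DD − I_D R_D = 15.6 − 12.9 × 0.274 = 12.1 V.
V_DS = 12.1 V ≥ V_ov = 2.36 V, confirming saturation.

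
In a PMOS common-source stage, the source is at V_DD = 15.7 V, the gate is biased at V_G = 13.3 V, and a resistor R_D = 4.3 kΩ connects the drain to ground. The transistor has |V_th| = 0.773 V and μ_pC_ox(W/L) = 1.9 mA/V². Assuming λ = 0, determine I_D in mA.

V_SG = V_DD − V_G = 15.7 − 13.3 = 2.4 V, so V_ov = 2.4 − 0.773 = 1.63 V.
Assume saturation: I_D = ½ k_p V_ov² = 0.5 × 1.9 × 1.63² = 2.51 mA, giving V_SD = V_DD − I_D R_D = 15.7 − 2.51 × 4.3 = 4.89 V.
V_SD = 4.89 V ≥ V_ov = 1.63 V, confirming saturation.

I_D = 2.51 mA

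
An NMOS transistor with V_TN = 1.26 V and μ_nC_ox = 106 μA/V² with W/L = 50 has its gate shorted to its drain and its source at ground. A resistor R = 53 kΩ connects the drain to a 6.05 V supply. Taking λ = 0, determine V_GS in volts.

With gate tied to drain, V_GS = V_DS ≥ V_GS − V_TN, so the device is in saturation.
k_n = μ_nC_ox · (W/L) = 5.3 mA/V².
KCL at the drain: ½ k_n (V_GS − V_TN)² = (V_DD − V_GS)/R.
Let x = V_GS − 1.26. Then 140 x² + x − 4.79 = 0, giving x = 0.181 V (positive root), so V_GS = 1.44 V.
I_D = (V_DD − V_GS)/R = (6.05 − 1.44) / 53 = 0.087 mA.

V_GS = 1.44 V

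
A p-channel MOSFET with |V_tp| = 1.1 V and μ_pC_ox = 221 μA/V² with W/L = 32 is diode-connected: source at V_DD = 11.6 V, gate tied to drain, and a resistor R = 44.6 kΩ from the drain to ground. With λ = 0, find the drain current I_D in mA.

I_D = 0.230 mA

With gate tied to drain, V_SG = V_SD ≥ V_SG − |V_tp|, so the device is in saturation.
k_p = μ_pC_ox · (W/L) = 7.072 mA/V².
KCL at the drain: ½ k_p (V_SG − |V_tp|)² = (V_DD − V_SG)/R.
Let x = V_SG − 1.1. Then 158 x² + x − 10.5 = 0, giving x = 0.255 V (positive root), so V_SG = 1.35 V.
I_D = (V_DD − V_SG)/R = (11.6 − 1.35) / 44.6 = 0.23 mA.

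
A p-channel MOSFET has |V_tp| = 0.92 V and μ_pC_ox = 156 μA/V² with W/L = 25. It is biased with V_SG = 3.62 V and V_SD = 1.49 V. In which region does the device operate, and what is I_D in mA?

Triode; I_D = 11.4 mA

k_p = μ_pC_ox · (W/L) = 3.9 mA/V².
V_ov = V_SG − |V_tp| = 3.62 − 0.92 = 2.7 V.
Since V_SD = 1.49 V < V_ov = 2.7 V, the device is in the triode region.
I_D = k_p [V_ov · V_SD − ½ V_SD²] = 3.9 × [2.7 × 1.49 − 0.5 × 1.49²] = 11.4 mA.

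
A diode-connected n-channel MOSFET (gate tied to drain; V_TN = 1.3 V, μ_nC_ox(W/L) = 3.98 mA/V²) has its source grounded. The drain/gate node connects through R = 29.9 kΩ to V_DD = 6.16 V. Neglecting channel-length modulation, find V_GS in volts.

With gate tied to drain, V_GS = V_DS ≥ V_GS − V_TN, so the device is in saturation.
KCL at the drain: ½ k_n (V_GS − V_TN)² = (V_DD − V_GS)/R.
Let x = V_GS − 1.3. Then 59.5 x² + x − 4.86 = 0, giving x = 0.278 V (positive root), so V_GS = 1.58 V.
I_D = (V_DD − V_GS)/R = (6.16 − 1.58) / 29.9 = 0.153 mA.

V_GS = 1.58 V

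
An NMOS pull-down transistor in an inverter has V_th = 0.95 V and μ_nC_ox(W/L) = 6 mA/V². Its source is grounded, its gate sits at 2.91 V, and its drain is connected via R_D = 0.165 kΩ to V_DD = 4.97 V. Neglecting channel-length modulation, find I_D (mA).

V_GS = V_G = 2.91 V, so V_ov = 2.91 − 0.95 = 1.96 V.
Assume saturation: I_D = ½ k_n V_ov² = 0.5 × 6 × 1.96² = 11.5 mA, giving V_DS = V_DD − I_D R_D = 4.97 − 11.5 × 0.165 = 3.07 V.
V_DS = 3.07 V ≥ V_ov = 1.96 V, confirming saturation.

I_D = 11.5 mA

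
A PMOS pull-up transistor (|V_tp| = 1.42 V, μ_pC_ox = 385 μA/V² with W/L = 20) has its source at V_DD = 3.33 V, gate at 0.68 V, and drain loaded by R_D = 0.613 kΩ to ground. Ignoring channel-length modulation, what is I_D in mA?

V_SG = V_DD − V_G = 3.33 − 0.68 = 2.65 V, so V_ov = 2.65 − 1.42 = 1.23 V.
k_p = μ_pC_ox · (W/L) = 7.7 mA/V².
Assume saturation: I_D = ½ k_p V_ov² = 0.5 × 7.7 × 1.23² = 5.82 mA, giving V_SD = V_DD − I_D R_D = 3.33 − 5.82 × 0.613 = -0.241 V.
But -0.241 V < V_ov = 1.23 V, so the device is actually in triode.
In triode I_D = k_p[V_ov V_SD − ½ V_SD²] and I_D = (V_DD − V_SD)/R_D. Equating: 2.36 V_SD² − 6.806 V_SD + 3.33 = 0, giving V_SD = 0.625 V (the root below V_ov).
I_D = (3.33 − 0.625) / 0.613 = 4.41 mA.

I_D = 4.41 mA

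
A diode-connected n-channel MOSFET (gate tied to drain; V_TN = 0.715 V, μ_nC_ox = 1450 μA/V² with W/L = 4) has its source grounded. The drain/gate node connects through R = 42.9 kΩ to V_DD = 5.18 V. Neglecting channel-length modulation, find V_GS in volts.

V_GS = 0.900 V

With gate tied to drain, V_GS = V_DS ≥ V_GS − V_TN, so the device is in saturation.
k_n = μ_nC_ox · (W/L) = 5.8 mA/V².
KCL at the drain: ½ k_n (V_GS − V_TN)² = (V_DD − V_GS)/R.
Let x = V_GS − 0.715. Then 124 x² + x − 4.465 = 0, giving x = 0.185 V (positive root), so V_GS = 0.9 V.
I_D = (V_DD − V_GS)/R = (5.18 − 0.9) / 42.9 = 0.0998 mA.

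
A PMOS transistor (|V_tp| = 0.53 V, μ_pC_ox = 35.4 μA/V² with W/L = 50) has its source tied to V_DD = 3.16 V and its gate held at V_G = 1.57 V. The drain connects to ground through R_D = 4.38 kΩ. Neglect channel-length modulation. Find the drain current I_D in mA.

V_SG = V_DD − V_G = 3.16 − 1.57 = 1.59 V, so V_ov = 1.59 − 0.53 = 1.06 V.
k_p = μ_pC_ox · (W/L) = 1.77 mA/V².
Assume saturation: I_D = ½ k_p V_ov² = 0.5 × 1.77 × 1.06² = 0.994 mA, giving V_SD = V_DD − I_D R_D = 3.16 − 0.994 × 4.38 = -1.2 V.
But -1.2 V < V_ov = 1.06 V, so the device is actually in triode.
In triode I_D = k_p[V_ov V_SD − ½ V_SD²] and I_D = (V_DD − V_SD)/R_D. Equating: 3.88 V_SD² − 9.218 V_SD + 3.16 = 0, giving V_SD = 0.415 V (the root below V_ov).
I_D = (3.16 − 0.415) / 4.38 = 0.627 mA.

I_D = 0.627 mA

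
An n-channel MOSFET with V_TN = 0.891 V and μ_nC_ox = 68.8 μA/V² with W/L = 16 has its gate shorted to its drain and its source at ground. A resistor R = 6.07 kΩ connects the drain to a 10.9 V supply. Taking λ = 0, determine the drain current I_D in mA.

With gate tied to drain, V_GS = V_DS ≥ V_GS − V_TN, so the device is in saturation.
k_n = μ_nC_ox · (W/L) = 1.101 mA/V².
KCL at the drain: ½ k_n (V_GS − V_TN)² = (V_DD − V_GS)/R.
Let x = V_GS − 0.891. Then 3.34 x² + x − 10.01 = 0, giving x = 1.59 V (positive root), so V_GS = 2.48 V.
I_D = (V_DD − V_GS)/R = (10.9 − 2.48) / 6.07 = 1.39 mA.

I_D = 1.39 mA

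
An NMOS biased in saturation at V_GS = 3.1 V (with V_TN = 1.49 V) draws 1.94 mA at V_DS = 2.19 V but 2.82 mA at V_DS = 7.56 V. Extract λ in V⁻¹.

λ = 0.104 V⁻¹

With V_GS fixed, I_D ∝ (1 + λ V_DS) in saturation, so I_D2/I_D1 = (1 + λ V_DS2)/(1 + λ V_DS1).
2.82/1.94 = 1.454 = (1 + 7.56 λ)/(1 + 2.19 λ).
Solving: λ (I_D1 V_DS2 − I_D2 V_DS1) = I_D2 − I_D1, so λ = (2.82 − 1.94) / (1.94 × 7.56 − 2.82 × 2.19) = 0.88 / 8.49 = 0.104 V⁻¹.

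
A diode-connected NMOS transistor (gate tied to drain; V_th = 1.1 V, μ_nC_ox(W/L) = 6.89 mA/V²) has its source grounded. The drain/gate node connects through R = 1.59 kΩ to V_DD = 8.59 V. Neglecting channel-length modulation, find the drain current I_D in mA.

I_D = 4.03 mA

With gate tied to drain, V_GS = V_DS ≥ V_GS − V_th, so the device is in saturation.
KCL at the drain: ½ k_n (V_GS − V_th)² = (V_DD − V_GS)/R.
Let x = V_GS − 1.1. Then 5.48 x² + x − 7.49 = 0, giving x = 1.08 V (positive root), so V_GS = 2.18 V.
I_D = (V_DD − V_GS)/R = (8.59 − 2.18) / 1.59 = 4.03 mA.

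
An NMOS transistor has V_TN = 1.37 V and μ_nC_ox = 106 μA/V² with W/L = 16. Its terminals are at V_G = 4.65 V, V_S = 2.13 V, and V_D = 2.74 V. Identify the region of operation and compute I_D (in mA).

V_GS = V_G − V_S = 4.65 − 2.13 = 2.52 V; V_DS = V_D − V_S = 2.74 − 2.13 = 0.61 V.
k_n = μ_nC_ox · (W/L) = 1.696 mA/V².
V_ov = V_GS − V_TN = 2.52 − 1.37 = 1.15 V.
Since V_DS = 0.61 V < V_ov = 1.15 V, the device is in the triode region.
I_D = k_n [V_ov · V_DS − ½ V_DS²] = 1.696 × [1.15 × 0.61 − 0.5 × 0.61²] = 0.874 mA.

Triode; I_D = 0.874 mA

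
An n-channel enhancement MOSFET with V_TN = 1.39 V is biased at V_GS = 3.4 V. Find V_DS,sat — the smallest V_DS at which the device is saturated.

The boundary between triode and saturation is V_DS = V_GS − V_TN = V_ov.
V_ov = 3.4 − 1.39 = 2.01 V.

V_DS,sat = 2.01 V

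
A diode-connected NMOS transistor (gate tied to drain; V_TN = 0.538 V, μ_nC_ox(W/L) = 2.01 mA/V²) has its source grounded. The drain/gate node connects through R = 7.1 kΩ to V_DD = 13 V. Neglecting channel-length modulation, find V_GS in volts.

With gate tied to drain, V_GS = V_DS ≥ V_GS − V_TN, so the device is in saturation.
KCL at the drain: ½ k_n (V_GS − V_TN)² = (V_DD − V_GS)/R.
Let x = V_GS − 0.538. Then 7.14 x² + x − 12.46 = 0, giving x = 1.25 V (positive root), so V_GS = 1.79 V.
I_D = (V_DD − V_GS)/R = (13 − 1.79) / 7.1 = 1.58 mA.

V_GS = 1.79 V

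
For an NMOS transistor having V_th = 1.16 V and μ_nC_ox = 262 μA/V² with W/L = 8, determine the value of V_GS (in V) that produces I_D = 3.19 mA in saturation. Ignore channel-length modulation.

k_n = μ_nC_ox · (W/L) = 2.096 mA/V².
In saturation I_D = ½ k_n (V_GS − V_th)², so V_GS − V_th = √(2 I_D / k_n) = √(2 × 3.19 / 2.096) = 1.74 V.
V_GS = 1.16 + 1.74 = 2.9 V.

V_GS = 2.90 V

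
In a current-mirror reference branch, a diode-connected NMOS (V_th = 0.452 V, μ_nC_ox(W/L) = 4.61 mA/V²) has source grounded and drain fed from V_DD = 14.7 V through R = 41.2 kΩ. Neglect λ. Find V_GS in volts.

V_GS = 0.834 V

With gate tied to drain, V_GS = V_DS ≥ V_GS − V_th, so the device is in saturation.
KCL at the drain: ½ k_n (V_GS − V_th)² = (V_DD − V_GS)/R.
Let x = V_GS − 0.452. Then 95 x² + x − 14.25 = 0, giving x = 0.382 V (positive root), so V_GS = 0.834 V.
I_D = (V_DD − V_GS)/R = (14.7 − 0.834) / 41.2 = 0.337 mA.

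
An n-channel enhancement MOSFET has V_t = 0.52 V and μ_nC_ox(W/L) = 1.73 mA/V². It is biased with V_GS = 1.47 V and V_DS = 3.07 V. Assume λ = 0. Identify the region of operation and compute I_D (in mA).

Saturation; I_D = 0.781 mA

V_ov = V_GS − V_t = 1.47 − 0.52 = 0.95 V.
Since V_DS = 3.07 V ≥ V_ov = 0.95 V, the device is in saturation.
I_D = ½ k_n V_ov² = 0.5 × 1.73 × 0.95² = 0.781 mA.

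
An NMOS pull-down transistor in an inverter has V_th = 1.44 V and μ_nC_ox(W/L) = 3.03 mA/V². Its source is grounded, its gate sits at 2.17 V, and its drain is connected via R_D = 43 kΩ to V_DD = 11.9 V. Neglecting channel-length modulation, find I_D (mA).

V_GS = V_G = 2.17 V, so V_ov = 2.17 − 1.44 = 0.73 V.
Assume saturation: I_D = ½ k_n V_ov² = 0.5 × 3.03 × 0.73² = 0.807 mA, giving V_DS = V_DD − I_D R_D = 11.9 − 0.807 × 43 = -22.8 V.
But -22.8 V < V_ov = 0.73 V, so the device is actually in triode.
In triode I_D = k_n[V_ov V_DS − ½ V_DS²] and I_D = (V_DD − V_DS)/R_D. Equating: 65.1 V_DS² − 96.11 V_DS + 11.9 = 0, giving V_DS = 0.136 V (the root below V_ov).
I_D = (11.9 − 0.136) / 43 = 0.274 mA.

I_D = 0.274 mA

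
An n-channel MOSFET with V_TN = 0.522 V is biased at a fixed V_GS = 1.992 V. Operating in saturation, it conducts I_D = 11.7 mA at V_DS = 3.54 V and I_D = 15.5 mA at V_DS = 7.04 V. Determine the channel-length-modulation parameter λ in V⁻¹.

With V_GS fixed, I_D ∝ (1 + λ V_DS) in saturation, so I_D2/I_D1 = (1 + λ V_DS2)/(1 + λ V_DS1).
15.5/11.7 = 1.325 = (1 + 7.04 λ)/(1 + 3.54 λ).
Solving: λ (I_D1 V_DS2 − I_D2 V_DS1) = I_D2 − I_D1, so λ = (15.5 − 11.7) / (11.7 × 7.04 − 15.5 × 3.54) = 3.8 / 27.5 = 0.138 V⁻¹.

λ = 0.138 V⁻¹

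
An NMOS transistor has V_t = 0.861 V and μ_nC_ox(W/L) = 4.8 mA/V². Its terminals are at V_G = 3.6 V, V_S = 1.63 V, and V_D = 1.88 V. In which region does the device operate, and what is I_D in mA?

V_GS = V_G − V_S = 3.6 − 1.63 = 1.97 V; V_DS = V_D − V_S = 1.88 − 1.63 = 0.25 V.
V_ov = V_GS − V_t = 1.97 − 0.861 = 1.11 V.
Since V_DS = 0.25 V < V_ov = 1.11 V, the device is in the triode region.
I_D = k_n [V_ov · V_DS − ½ V_DS²] = 4.8 × [1.11 × 0.25 − 0.5 × 0.25²] = 1.18 mA.

Triode; I_D = 1.18 mA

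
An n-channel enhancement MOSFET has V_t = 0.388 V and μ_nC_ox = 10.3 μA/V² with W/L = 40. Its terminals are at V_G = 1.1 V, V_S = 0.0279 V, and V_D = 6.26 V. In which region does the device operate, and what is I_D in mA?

V_GS = V_G − V_S = 1.1 − 0.0279 = 1.07 V; V_DS = V_D − V_S = 6.26 − 0.0279 = 6.23 V.
k_n = μ_nC_ox · (W/L) = 0.412 mA/V².
V_ov = V_GS − V_t = 1.07 − 0.388 = 0.684 V.
Since V_DS = 6.23 V ≥ V_ov = 0.684 V, the device is in saturation.
I_D = ½ k_n V_ov² = 0.5 × 0.412 × 0.684² = 0.0964 mA.

Saturation; I_D = 0.0964 mA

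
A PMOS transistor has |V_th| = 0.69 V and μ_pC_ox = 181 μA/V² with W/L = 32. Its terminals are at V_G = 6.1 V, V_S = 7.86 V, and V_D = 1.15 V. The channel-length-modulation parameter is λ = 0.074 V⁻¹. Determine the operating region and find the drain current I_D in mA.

Saturation; I_D = 4.96 mA

V_SG = V_S − V_G = 7.86 − 6.1 = 1.76 V; V_SD = V_S − V_D = 7.86 − 1.15 = 6.71 V.
k_p = μ_pC_ox · (W/L) = 5.792 mA/V².
V_ov = V_SG − |V_th| = 1.76 − 0.69 = 1.07 V.
Since V_SD = 6.71 V ≥ V_ov = 1.07 V, the device is in saturation.
I_D = ½ k_p V_ov² (1 + λ V_SD) = 0.5 × 5.792 × 1.07² × (1 + 0.074 × 6.71) = 4.96 mA.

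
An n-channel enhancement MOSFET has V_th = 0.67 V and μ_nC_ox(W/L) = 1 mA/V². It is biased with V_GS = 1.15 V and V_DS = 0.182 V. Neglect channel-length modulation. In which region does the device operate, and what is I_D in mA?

V_ov = V_GS − V_th = 1.15 − 0.67 = 0.48 V.
Since V_DS = 0.182 V < V_ov = 0.48 V, the device is in the triode region.
I_D = k_n [V_ov · V_DS − ½ V_DS²] = 1 × [0.48 × 0.182 − 0.5 × 0.182²] = 0.0708 mA.

Triode; I_D = 0.0708 mA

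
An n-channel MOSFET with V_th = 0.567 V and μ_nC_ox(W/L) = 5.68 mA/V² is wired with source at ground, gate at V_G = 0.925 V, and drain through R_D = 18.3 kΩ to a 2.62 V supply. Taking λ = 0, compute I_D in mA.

I_D = 0.139 mA

V_GS = V_G = 0.925 V, so V_ov = 0.925 − 0.567 = 0.358 V.
Assume saturation: I_D = ½ k_n V_ov² = 0.5 × 5.68 × 0.358² = 0.364 mA, giving V_DS = V_DD − I_D R_D = 2.62 − 0.364 × 18.3 = -4.04 V.
But -4.04 V < V_ov = 0.358 V, so the device is actually in triode.
In triode I_D = k_n[V_ov V_DS − ½ V_DS²] and I_D = (V_DD − V_DS)/R_D. Equating: 52 V_DS² − 38.21 V_DS + 2.62 = 0, giving V_DS = 0.0765 V (the root below V_ov).
I_D = (2.62 − 0.0765) / 18.3 = 0.139 mA.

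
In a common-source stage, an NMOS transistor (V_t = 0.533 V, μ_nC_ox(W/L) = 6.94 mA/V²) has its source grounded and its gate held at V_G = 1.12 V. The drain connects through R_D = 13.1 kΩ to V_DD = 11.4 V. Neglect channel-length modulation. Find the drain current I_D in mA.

I_D = 0.850 mA

V_GS = V_G = 1.12 V, so V_ov = 1.12 − 0.533 = 0.587 V.
Assume saturation: I_D = ½ k_n V_ov² = 0.5 × 6.94 × 0.587² = 1.2 mA, giving V_DS = V_DD − I_D R_D = 11.4 − 1.2 × 13.1 = -4.26 V.
But -4.26 V < V_ov = 0.587 V, so the device is actually in triode.
In triode I_D = k_n[V_ov V_DS − ½ V_DS²] and I_D = (V_DD − V_DS)/R_D. Equating: 45.5 V_DS² − 54.37 V_DS + 11.4 = 0, giving V_DS = 0.271 V (the root below V_ov).
I_D = (11.4 − 0.271) / 13.1 = 0.85 mA.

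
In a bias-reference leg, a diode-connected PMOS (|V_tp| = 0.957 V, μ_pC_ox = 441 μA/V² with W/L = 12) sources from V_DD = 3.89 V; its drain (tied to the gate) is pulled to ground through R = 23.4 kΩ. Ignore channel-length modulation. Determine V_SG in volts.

V_SG = 1.17 V

With gate tied to drain, V_SG = V_SD ≥ V_SG − |V_tp|, so the device is in saturation.
k_p = μ_pC_ox · (W/L) = 5.292 mA/V².
KCL at the drain: ½ k_p (V_SG − |V_tp|)² = (V_DD − V_SG)/R.
Let x = V_SG − 0.957. Then 61.9 x² + x − 2.933 = 0, giving x = 0.21 V (positive root), so V_SG = 1.17 V.
I_D = (V_DD − V_SG)/R = (3.89 − 1.17) / 23.4 = 0.116 mA.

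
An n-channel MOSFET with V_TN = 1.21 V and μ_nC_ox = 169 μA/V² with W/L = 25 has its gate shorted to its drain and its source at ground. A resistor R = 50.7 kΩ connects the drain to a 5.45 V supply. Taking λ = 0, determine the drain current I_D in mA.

I_D = 0.0798 mA

With gate tied to drain, V_GS = V_DS ≥ V_GS − V_TN, so the device is in saturation.
k_n = μ_nC_ox · (W/L) = 4.225 mA/V².
KCL at the drain: ½ k_n (V_GS − V_TN)² = (V_DD − V_GS)/R.
Let x = V_GS − 1.21. Then 107 x² + x − 4.24 = 0, giving x = 0.194 V (positive root), so V_GS = 1.4 V.
I_D = (V_DD − V_GS)/R = (5.45 − 1.4) / 50.7 = 0.0798 mA.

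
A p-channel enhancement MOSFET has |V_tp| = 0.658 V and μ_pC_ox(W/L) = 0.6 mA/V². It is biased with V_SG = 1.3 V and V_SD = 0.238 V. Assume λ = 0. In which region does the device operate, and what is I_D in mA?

V_ov = V_SG − |V_tp| = 1.3 − 0.658 = 0.642 V.
Since V_SD = 0.238 V < V_ov = 0.642 V, the device is in the triode region.
I_D = k_p [V_ov · V_SD − ½ V_SD²] = 0.6 × [0.642 × 0.238 − 0.5 × 0.238²] = 0.0747 mA.

Triode; I_D = 0.0747 mA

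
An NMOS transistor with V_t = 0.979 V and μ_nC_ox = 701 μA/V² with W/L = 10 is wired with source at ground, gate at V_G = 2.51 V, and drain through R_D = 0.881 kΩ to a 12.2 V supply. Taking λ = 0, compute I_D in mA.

I_D = 8.22 mA

V_GS = V_G = 2.51 V, so V_ov = 2.51 − 0.979 = 1.53 V.
k_n = μ_nC_ox · (W/L) = 7.01 mA/V².
Assume saturation: I_D = ½ k_n V_ov² = 0.5 × 7.01 × 1.53² = 8.22 mA, giving V_DS = V_DD − I_D R_D = 12.2 − 8.22 × 0.881 = 4.96 V.
V_DS = 4.96 V ≥ V_ov = 1.53 V, confirming saturation.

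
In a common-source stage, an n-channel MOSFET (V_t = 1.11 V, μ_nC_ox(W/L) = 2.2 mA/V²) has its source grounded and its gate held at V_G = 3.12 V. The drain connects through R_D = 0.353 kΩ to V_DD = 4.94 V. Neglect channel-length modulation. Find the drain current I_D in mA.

V_GS = V_G = 3.12 V, so V_ov = 3.12 − 1.11 = 2.01 V.
Assume saturation: I_D = ½ k_n V_ov² = 0.5 × 2.2 × 2.01² = 4.44 mA, giving V_DS = V_DD − I_D R_D = 4.94 − 4.44 × 0.353 = 3.37 V.
V_DS = 3.37 V ≥ V_ov = 2.01 V, confirming saturation.

I_D = 4.44 mA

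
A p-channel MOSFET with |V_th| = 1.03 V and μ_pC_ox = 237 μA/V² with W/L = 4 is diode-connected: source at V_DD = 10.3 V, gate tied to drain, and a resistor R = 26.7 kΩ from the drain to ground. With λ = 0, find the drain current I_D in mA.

I_D = 0.317 mA

With gate tied to drain, V_SG = V_SD ≥ V_SG − |V_th|, so the device is in saturation.
k_p = μ_pC_ox · (W/L) = 0.948 mA/V².
KCL at the drain: ½ k_p (V_SG − |V_th|)² = (V_DD − V_SG)/R.
Let x = V_SG − 1.03. Then 12.7 x² + x − 9.27 = 0, giving x = 0.817 V (positive root), so V_SG = 1.85 V.
I_D = (V_DD − V_SG)/R = (10.3 − 1.85) / 26.7 = 0.317 mA.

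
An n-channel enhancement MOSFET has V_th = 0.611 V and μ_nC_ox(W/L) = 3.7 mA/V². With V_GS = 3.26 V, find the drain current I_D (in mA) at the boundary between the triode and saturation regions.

I_D = 13.0 mA

At the boundary V_DS = V_ov = V_GS − V_th = 3.26 − 0.611 = 2.65 V.
I_D = ½ k_n V_ov² = 0.5 × 3.7 × 2.65² = 13 mA.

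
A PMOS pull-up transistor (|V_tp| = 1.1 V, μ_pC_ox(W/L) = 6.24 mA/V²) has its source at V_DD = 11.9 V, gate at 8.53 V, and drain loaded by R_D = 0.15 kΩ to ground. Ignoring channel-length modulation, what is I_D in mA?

I_D = 16.1 mA

V_SG = V_DD − V_G = 11.9 − 8.53 = 3.37 V, so V_ov = 3.37 − 1.1 = 2.27 V.
Assume saturation: I_D = ½ k_p V_ov² = 0.5 × 6.24 × 2.27² = 16.1 mA, giving V_SD = V_DD − I_D R_D = 11.9 − 16.1 × 0.15 = 9.49 V.
V_SD = 9.49 V ≥ V_ov = 2.27 V, confirming saturation.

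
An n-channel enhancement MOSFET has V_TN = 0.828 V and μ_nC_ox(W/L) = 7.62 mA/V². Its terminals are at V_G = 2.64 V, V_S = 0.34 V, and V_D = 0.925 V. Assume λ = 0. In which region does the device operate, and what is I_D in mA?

Triode; I_D = 5.26 mA

V_GS = V_G − V_S = 2.64 − 0.34 = 2.3 V; V_DS = V_D − V_S = 0.925 − 0.34 = 0.585 V.
V_ov = V_GS − V_TN = 2.3 − 0.828 = 1.47 V.
Since V_DS = 0.585 V < V_ov = 1.47 V, the device is in the triode region.
I_D = k_n [V_ov · V_DS − ½ V_DS²] = 7.62 × [1.47 × 0.585 − 0.5 × 0.585²] = 5.26 mA.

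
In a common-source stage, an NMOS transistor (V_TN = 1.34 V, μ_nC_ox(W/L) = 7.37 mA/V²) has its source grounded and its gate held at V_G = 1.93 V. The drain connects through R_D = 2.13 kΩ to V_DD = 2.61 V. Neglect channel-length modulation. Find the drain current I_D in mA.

I_D = 1.06 mA

V_GS = V_G = 1.93 V, so V_ov = 1.93 − 1.34 = 0.59 V.
Assume saturation: I_D = ½ k_n V_ov² = 0.5 × 7.37 × 0.59² = 1.28 mA, giving V_DS = V_DD − I_D R_D = 2.61 − 1.28 × 2.13 = -0.122 V.
But -0.122 V < V_ov = 0.59 V, so the device is actually in triode.
In triode I_D = k_n[V_ov V_DS − ½ V_DS²] and I_D = (V_DD − V_DS)/R_D. Equating: 7.85 V_DS² − 10.26 V_DS + 2.61 = 0, giving V_DS = 0.346 V (the root below V_ov).
I_D = (2.61 − 0.346) / 2.13 = 1.06 mA.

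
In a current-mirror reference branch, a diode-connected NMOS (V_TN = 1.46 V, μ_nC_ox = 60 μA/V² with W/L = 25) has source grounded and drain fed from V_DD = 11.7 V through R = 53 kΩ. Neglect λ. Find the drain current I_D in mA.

With gate tied to drain, V_GS = V_DS ≥ V_GS − V_TN, so the device is in saturation.
k_n = μ_nC_ox · (W/L) = 1.5 mA/V².
KCL at the drain: ½ k_n (V_GS − V_TN)² = (V_DD − V_GS)/R.
Let x = V_GS − 1.46. Then 39.8 x² + x − 10.24 = 0, giving x = 0.495 V (positive root), so V_GS = 1.96 V.
I_D = (V_DD − V_GS)/R = (11.7 − 1.96) / 53 = 0.184 mA.

I_D = 0.184 mA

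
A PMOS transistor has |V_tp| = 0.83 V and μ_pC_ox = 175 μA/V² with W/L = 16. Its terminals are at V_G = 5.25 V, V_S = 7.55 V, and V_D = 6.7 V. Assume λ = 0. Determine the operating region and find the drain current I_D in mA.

Triode; I_D = 2.49 mA

V_SG = V_S − V_G = 7.55 − 5.25 = 2.3 V; V_SD = V_S − V_D = 7.55 − 6.7 = 0.85 V.
k_p = μ_pC_ox · (W/L) = 2.8 mA/V².
V_ov = V_SG − |V_tp| = 2.3 − 0.83 = 1.47 V.
Since V_SD = 0.85 V < V_ov = 1.47 V, the device is in the triode region.
I_D = k_p [V_ov · V_SD − ½ V_SD²] = 2.8 × [1.47 × 0.85 − 0.5 × 0.85²] = 2.49 mA.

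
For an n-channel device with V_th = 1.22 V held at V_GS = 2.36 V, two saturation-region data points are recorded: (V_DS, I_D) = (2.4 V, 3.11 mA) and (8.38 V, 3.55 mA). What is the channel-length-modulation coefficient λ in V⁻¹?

λ = 0.0251 V⁻¹

With V_GS fixed, I_D ∝ (1 + λ V_DS) in saturation, so I_D2/I_D1 = (1 + λ V_DS2)/(1 + λ V_DS1).
3.55/3.11 = 1.141 = (1 + 8.38 λ)/(1 + 2.4 λ).
Solving: λ (I_D1 V_DS2 − I_D2 V_DS1) = I_D2 − I_D1, so λ = (3.55 − 3.11) / (3.11 × 8.38 − 3.55 × 2.4) = 0.44 / 17.5 = 0.0251 V⁻¹.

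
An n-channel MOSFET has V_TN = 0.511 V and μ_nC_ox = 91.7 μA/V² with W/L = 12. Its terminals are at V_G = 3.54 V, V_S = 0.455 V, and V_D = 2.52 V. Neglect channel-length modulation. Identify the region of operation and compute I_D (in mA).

Triode; I_D = 3.50 mA

V_GS = V_G − V_S = 3.54 − 0.455 = 3.08 V; V_DS = V_D − V_S = 2.52 − 0.455 = 2.06 V.
k_n = μ_nC_ox · (W/L) = 1.1 mA/V².
V_ov = V_GS − V_TN = 3.08 − 0.511 = 2.57 V.
Since V_DS = 2.06 V < V_ov = 2.57 V, the device is in the triode region.
I_D = k_n [V_ov · V_DS − ½ V_DS²] = 1.1 × [2.57 × 2.06 − 0.5 × 2.06²] = 3.5 mA.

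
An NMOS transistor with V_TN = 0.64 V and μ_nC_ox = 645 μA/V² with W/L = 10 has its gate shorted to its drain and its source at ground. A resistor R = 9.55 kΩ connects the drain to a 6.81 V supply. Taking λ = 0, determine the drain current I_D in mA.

With gate tied to drain, V_GS = V_DS ≥ V_GS − V_TN, so the device is in saturation.
k_n = μ_nC_ox · (W/L) = 6.45 mA/V².
KCL at the drain: ½ k_n (V_GS − V_TN)² = (V_DD − V_GS)/R.
Let x = V_GS − 0.64. Then 30.8 x² + x − 6.17 = 0, giving x = 0.432 V (positive root), so V_GS = 1.07 V.
I_D = (V_DD − V_GS)/R = (6.81 − 1.07) / 9.55 = 0.601 mA.

I_D = 0.601 mA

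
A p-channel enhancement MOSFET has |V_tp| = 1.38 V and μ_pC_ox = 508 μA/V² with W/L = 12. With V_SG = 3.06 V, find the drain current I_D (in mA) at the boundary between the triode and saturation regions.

At the boundary V_SD = V_ov = V_SG − |V_tp| = 3.06 − 1.38 = 1.68 V.
k_p = μ_pC_ox · (W/L) = 6.096 mA/V².
I_D = ½ k_p V_ov² = 0.5 × 6.096 × 1.68² = 8.6 mA.

I_D = 8.60 mA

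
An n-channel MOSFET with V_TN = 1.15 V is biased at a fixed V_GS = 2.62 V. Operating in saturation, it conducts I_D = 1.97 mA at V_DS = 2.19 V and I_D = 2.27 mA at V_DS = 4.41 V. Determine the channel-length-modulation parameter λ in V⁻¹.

With V_GS fixed, I_D ∝ (1 + λ V_DS) in saturation, so I_D2/I_D1 = (1 + λ V_DS2)/(1 + λ V_DS1).
2.27/1.97 = 1.152 = (1 + 4.41 λ)/(1 + 2.19 λ).
Solving: λ (I_D1 V_DS2 − I_D2 V_DS1) = I_D2 − I_D1, so λ = (2.27 − 1.97) / (1.97 × 4.41 − 2.27 × 2.19) = 0.3 / 3.72 = 0.0807 V⁻¹.

λ = 0.0807 V⁻¹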